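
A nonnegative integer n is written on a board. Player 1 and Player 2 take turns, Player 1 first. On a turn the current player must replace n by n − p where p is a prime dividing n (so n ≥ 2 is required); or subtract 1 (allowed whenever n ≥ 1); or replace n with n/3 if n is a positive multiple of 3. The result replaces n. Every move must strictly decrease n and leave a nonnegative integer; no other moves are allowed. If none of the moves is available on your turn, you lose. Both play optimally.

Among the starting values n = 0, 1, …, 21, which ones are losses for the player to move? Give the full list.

Use the standard recursion: the mover loses at a terminal position; elsewhere, the mover wins exactly when some move hands the opponent an L position.
n=0: no move → L
n=1: W (go to 0, an L position)
n=2: W (go to 0, an L position)
n=3: W (go to 0, an L position)
n=4: L (options 2(W), 3(W) are all W)
n=5: W (go to 0, an L position)
n=6: W (go to 4, an L position)
n=7: W (go to 0, an L position)
n=8: L (options 6(W), 7(W) are all W)
n=9: W (go to 8, an L position)
n=10: W (go to 8, an L position)
n=11: W (go to 0, an L position)
n=12: W (go to 4, an L position)
n=13: W (go to 0, an L position)
n=14: L (options 7(W), 12(W), 13(W) are all W)
n=15: W (go to 14, an L position)
n=16: W (go to 14, an L position)
n=17: W (go to 0, an L position)
n=18: L (options 6(W), 15(W), 16(W), 17(W) are all W)
n=19: W (go to 0, an L position)
n=20: W (go to 18, an L position)
n=21: W (go to 14, an L position)
Reading off the rows marked L gives the requested list; there are 5 such values of n.

0, 4, 8, 14, 18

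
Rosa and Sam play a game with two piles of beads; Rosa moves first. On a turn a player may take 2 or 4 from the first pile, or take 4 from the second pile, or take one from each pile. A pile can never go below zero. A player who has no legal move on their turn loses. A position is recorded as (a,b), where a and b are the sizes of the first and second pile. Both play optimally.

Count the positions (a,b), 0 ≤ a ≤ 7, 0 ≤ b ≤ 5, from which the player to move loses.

Work bottom-up. With no move the player to move loses. Otherwise the position is W if at least one move leads to an L position for the opponent, and L if every move leads to a W.
Every move lowers a or b (never raises either), so fill the grid row by row in increasing a, and left to right within a row: each cell's successors are then already labelled.
      b=0  b=1  b=2  b=3  b=4  b=5
a=0:    L    L    L    L    W    W
a=1:    L    W    W    W    W    L
a=2:    W    W    W    W    L    L
a=3:    W    L    L    L    L    W
a=4:    W    W    W    W    W    W
a=5:    W    W    W    W    W    W
a=6:    L    L    L    L    W    W
a=7:    L    W    W    W    W    L
Cells with no legal move (terminal, hence L): (0,0), (0,1), (0,2), (0,3), (1,0).
The remaining L cells, each justified by listing all of its moves:
(1,5): only reaches (1,1)(W), (0,4)(W), all W → L
(2,4): only reaches (0,4)(W), (2,0)(W), (1,3)(W), all W → L
(2,5): only reaches (0,5)(W), (2,1)(W), (1,4)(W), all W → L
(3,1): only reaches (1,1)(W), (2,0)(W), all W → L
(3,2): only reaches (1,2)(W), (2,1)(W), all W → L
(3,3): only reaches (1,3)(W), (2,2)(W), all W → L
(3,4): only reaches (1,4)(W), (3,0)(W), (2,3)(W), all W → L
(6,0): only reaches (4,0)(W), (2,0)(W), all W → L
(6,1): only reaches (4,1)(W), (2,1)(W), (5,0)(W), all W → L
(6,2): only reaches (4,2)(W), (2,2)(W), (5,1)(W), all W → L
(6,3): only reaches (4,3)(W), (2,3)(W), (5,2)(W), all W → L
(7,0): only reaches (5,0)(W), (3,0)(W), all W → L
(7,5): only reaches (5,5)(W), (3,5)(W), (7,1)(W), (6,4)(W), all W → L
Every other cell has at least one move into one of the L cells above, so it is W.
L cells per row: a=0: 4, a=1: 2, a=2: 2, a=3: 4, a=4: 0, a=5: 0, a=6: 4, a=7: 2; total 18.

18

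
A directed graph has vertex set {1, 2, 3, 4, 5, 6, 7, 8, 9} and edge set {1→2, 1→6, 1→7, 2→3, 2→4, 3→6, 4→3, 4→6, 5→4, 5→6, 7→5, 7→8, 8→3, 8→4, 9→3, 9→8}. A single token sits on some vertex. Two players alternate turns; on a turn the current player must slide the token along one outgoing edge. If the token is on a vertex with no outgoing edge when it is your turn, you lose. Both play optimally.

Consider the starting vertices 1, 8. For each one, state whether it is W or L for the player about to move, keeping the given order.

Classify positions by backward induction: terminal positions (no move available) are L. From any other position, the mover wins iff some move reaches an L.
Every edge goes from a vertex to one that appears earlier in the order 6, 3, 4, 8, 5, 9, 2, 7, 1, so processing vertices in that order labels each vertex after all of its successors.
6: no outgoing edge → L
3: can move to 6, which is L ⇒ W
4: can move to 6, which is L ⇒ W
8: moves to 4(W), 3(W); every one is W ⇒ L
5: can move to 6, which is L ⇒ W
9: can move to 8, which is L ⇒ W
2: moves to 4(W), 3(W); every one is W ⇒ L
7: can move to 8, which is L ⇒ W
1: can move to 2, which is L ⇒ W

1: W, 8: L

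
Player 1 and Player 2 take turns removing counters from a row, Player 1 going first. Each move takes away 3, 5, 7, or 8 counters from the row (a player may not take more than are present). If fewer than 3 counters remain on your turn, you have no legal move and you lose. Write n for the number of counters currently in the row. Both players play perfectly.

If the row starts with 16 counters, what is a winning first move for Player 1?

Positions with no move are L. A position that does have a move is losing for the player to move precisely when every available move leads to a winning position for the opponent. Fill in the labels:
n=0: no move → L
n=1: no move → L
n=2: no move → L
n=3: W (go to 0, an L position)
n=4: W (go to 1, an L position)
n=5: W (go to 2, an L position)
n=6: W (go to 1, an L position)
n=7: W (go to 2, an L position)
n=8: W (go to 1, an L position)
n=9: W (go to 2, an L position)
n=10: W (go to 2, an L position)
n=11: L (options 8(W), 6(W), 4(W), 3(W) are all W)
n=12: L (options 9(W), 7(W), 5(W), 4(W) are all W)
n=13: L (options 10(W), 8(W), 6(W), 5(W) are all W)
n=14: W (go to 11, an L position)
n=15: W (go to 12, an L position)
n=16: W (go to 13, an L position)
From 16, the L positions reachable in one move are: 13, 11. Any move reaching one of these is winning.

Remove 3, leaving 13.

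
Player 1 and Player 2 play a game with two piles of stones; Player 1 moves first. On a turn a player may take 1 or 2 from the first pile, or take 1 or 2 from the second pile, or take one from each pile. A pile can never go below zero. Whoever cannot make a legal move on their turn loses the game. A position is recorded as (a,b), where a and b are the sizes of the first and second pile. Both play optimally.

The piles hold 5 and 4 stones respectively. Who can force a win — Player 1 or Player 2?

Player 2 wins.

Classify positions by backward induction: terminal positions (no move available) are L. From any other position, the mover wins iff some move reaches an L.
No move ever increases a pile, so every position that can arise here has a ≤ 5 and b ≤ 4; it is enough to label the cells with 0 ≤ a ≤ 5 and 0 ≤ b ≤ 4.
Every move lowers a or b (never raises either), so fill the grid row by row in increasing a, and left to right within a row: each cell's successors are then already labelled.
      b=0  b=1  b=2  b=3  b=4
a=0:    L    W    W    L    W
a=1:    W    W    L    W    W
a=2:    W    L    W    W    L
a=3:    L    W    W    L    W
a=4:    W    W    L    W    W
a=5:    W    L    W    W    L
Cells with no legal move (terminal, hence L): (0,0).
The remaining L cells, each justified by listing all of its moves:
(0,3): moves to (0,2)(W), (0,1)(W); every one is W ⇒ L
(1,2): moves to (0,2)(W), (1,1)(W), (1,0)(W), (0,1)(W); every one is W ⇒ L
(2,1): moves to (1,1)(W), (0,1)(W), (2,0)(W), (1,0)(W); every one is W ⇒ L
(2,4): moves to (1,4)(W), (0,4)(W), (2,3)(W), (2,2)(W), (1,3)(W); every one is W ⇒ L
(3,0): moves to (2,0)(W), (1,0)(W); every one is W ⇒ L
(3,3): moves to (2,3)(W), (1,3)(W), (3,2)(W), (3,1)(W), (2,2)(W); every one is W ⇒ L
(4,2): moves to (3,2)(W), (2,2)(W), (4,1)(W), (4,0)(W), (3,1)(W); every one is W ⇒ L
(5,1): moves to (4,1)(W), (3,1)(W), (5,0)(W), (4,0)(W); every one is W ⇒ L
(5,4): moves to (4,4)(W), (3,4)(W), (5,3)(W), (5,2)(W), (4,3)(W); every one is W ⇒ L
Every other cell has at least one move into one of the L cells above, so it is W.
The starting position (5,4) is L: whatever Player 1 does, the opponent receives a W position.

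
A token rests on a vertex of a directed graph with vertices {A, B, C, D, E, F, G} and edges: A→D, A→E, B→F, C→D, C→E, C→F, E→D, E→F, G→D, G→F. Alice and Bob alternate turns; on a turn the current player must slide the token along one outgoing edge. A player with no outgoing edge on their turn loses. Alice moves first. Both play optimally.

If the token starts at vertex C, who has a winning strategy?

Alice wins.

Use the standard recursion: the mover loses at a terminal position; elsewhere, the mover wins exactly when some move hands the opponent an L position.
Every edge goes from a vertex to one that appears earlier in the order F, D, E, A, C, G, B, so processing vertices in that order labels each vertex after all of its successors.
F: no outgoing edge → L
D: no outgoing edge → L
E: reaches L-position D → W
A: reaches L-position D → W
C: reaches L-position D → W
G: reaches L-position D → W
B: reaches L-position F → W
The starting position C is W: Alice should move to D, handing over an L position.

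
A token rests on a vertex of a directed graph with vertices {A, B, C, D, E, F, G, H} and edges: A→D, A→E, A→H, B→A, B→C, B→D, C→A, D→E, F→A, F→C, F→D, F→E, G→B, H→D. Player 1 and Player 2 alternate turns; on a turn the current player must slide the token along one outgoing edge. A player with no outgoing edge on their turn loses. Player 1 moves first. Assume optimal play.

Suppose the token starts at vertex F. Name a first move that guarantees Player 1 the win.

Positions with no move are L. A position that does have a move is losing for the player to move precisely when every available move leads to a winning position for the opponent. Fill in the labels:
Every edge goes from a vertex to one that appears earlier in the order E, D, H, A, C, B, F, G, so processing vertices in that order labels each vertex after all of its successors.
E: no outgoing edge → L
D: reaches L-position E → W
H: only reaches D(W), which is W → L
A: reaches L-position H → W
C: only reaches A(W), which is W → L
B: reaches L-position C → W
F: reaches L-position C → W
G: only reaches B(W), which is W → L
From F, the L positions reachable in one move are: C, E. Any move reaching one of these is winning.

Move to C.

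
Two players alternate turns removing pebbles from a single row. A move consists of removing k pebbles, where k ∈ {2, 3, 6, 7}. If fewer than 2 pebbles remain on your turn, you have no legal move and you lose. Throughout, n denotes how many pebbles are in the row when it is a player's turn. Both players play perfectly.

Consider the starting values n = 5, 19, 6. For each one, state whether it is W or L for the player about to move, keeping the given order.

Build the W/L table. Terminal = L. A non-terminal position is W if it has a move to some L; otherwise it is L.
n=0: no move → L
n=1: no move → L
n=2: reaches L-position 0 → W
n=3: reaches L-position 1 → W
n=4: reaches L-position 1 → W
n=5: only reaches 3(W), 2(W), all W → L
n=6: reaches L-position 0 → W
n=7: reaches L-position 5 → W
n=8: reaches L-position 5 → W
n=9: only reaches 7(W), 6(W), 3(W), 2(W), all W → L
n=10: only reaches 8(W), 7(W), 4(W), 3(W), all W → L
n=11: reaches L-position 9 → W
n=12: reaches L-position 10 → W
n=13: reaches L-position 10 → W
n=14: only reaches 12(W), 11(W), 8(W), 7(W), all W → L
n=15: reaches L-position 9 → W
n=16: reaches L-position 14 → W
n=17: reaches L-position 14 → W
n=18: only reaches 16(W), 15(W), 12(W), 11(W), all W → L
n=19: only reaches 17(W), 16(W), 13(W), 12(W), all W → L

5: L, 19: L, 6: W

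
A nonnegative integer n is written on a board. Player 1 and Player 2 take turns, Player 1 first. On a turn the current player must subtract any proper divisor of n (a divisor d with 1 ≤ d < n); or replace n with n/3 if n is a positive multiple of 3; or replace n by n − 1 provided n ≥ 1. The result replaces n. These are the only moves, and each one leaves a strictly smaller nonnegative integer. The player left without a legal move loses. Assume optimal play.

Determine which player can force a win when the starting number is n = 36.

Compute win/loss labels from the base case upward. A position with no move is L. Any other position is W if it can reach an L in one move, else L.
n=0: no move → L
n=1: reaches L-position 0 → W
n=2: only reaches 1(W), which is W → L
n=3: reaches L-position 2 → W
n=4: reaches L-position 2 → W
n=5: only reaches 4(W), which is W → L
n=6: reaches L-position 2 → W
n=7: only reaches 6(W), which is W → L
n=8: reaches L-position 7 → W
n=9: only reaches 3(W), 6(W), 8(W), all W → L
n=10: reaches L-position 5 → W
n=11: only reaches 10(W), which is W → L
n=12: reaches L-position 9 → W
n=13: only reaches 12(W), which is W → L
n=14: reaches L-position 7 → W
n=15: reaches L-position 5 → W
n=16: only reaches 8(W), 12(W), 14(W), 15(W), all W → L
n=17: reaches L-position 16 → W
n=18: reaches L-position 9 → W
n=19: only reaches 18(W), which is W → L
n=20: reaches L-position 16 → W
n=21: reaches L-position 7 → W
n=22: reaches L-position 11 → W
n=23: only reaches 22(W), which is W → L
n=24: reaches L-position 16 → W
n=25: only reaches 20(W), 24(W), all W → L
n=26: reaches L-position 13 → W
n=27: reaches L-position 9 → W
n=28: only reaches 14(W), 21(W), 24(W), 26(W), 27(W), all W → L
n=29: reaches L-position 28 → W
n=30: reaches L-position 25 → W
n=31: only reaches 30(W), which is W → L
n=32: reaches L-position 16 → W
n=33: reaches L-position 11 → W
n=34: only reaches 17(W), 32(W), 33(W), all W → L
n=35: reaches L-position 28 → W
n=36: reaches L-position 34 → W
The starting position 36 is W: Player 1 should move to 34, handing over an L position.

Player 1 wins.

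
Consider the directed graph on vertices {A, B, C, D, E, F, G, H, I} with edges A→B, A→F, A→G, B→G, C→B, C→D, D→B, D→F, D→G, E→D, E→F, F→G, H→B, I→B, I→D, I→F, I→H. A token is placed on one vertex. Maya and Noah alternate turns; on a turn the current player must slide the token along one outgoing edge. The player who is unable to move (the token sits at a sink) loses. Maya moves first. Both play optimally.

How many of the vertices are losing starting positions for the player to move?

Work bottom-up. With no move the player to move loses. Otherwise the position is W if at least one move leads to an L position for the opponent, and L if every move leads to a W.
Every edge goes from a vertex to one that appears earlier in the order G, B, F, D, H, I, A, E, C, so processing vertices in that order labels each vertex after all of its successors.
G: no outgoing edge → L
B: W (go to G, an L position)
F: W (go to G, an L position)
D: W (go to G, an L position)
H: L (sole option B(W) is W)
I: W (go to H, an L position)
A: W (go to G, an L position)
E: L (options D(W), F(W) are all W)
C: L (options D(W), B(W) are all W)
The L vertices are C, E, G, H; that is 4 in all.

4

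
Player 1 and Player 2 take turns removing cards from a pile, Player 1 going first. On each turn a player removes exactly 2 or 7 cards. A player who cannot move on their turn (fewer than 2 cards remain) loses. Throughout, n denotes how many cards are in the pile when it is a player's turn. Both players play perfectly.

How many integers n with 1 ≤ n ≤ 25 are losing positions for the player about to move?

Use the standard recursion: the mover loses at a terminal position; elsewhere, the mover wins exactly when some move hands the opponent an L position.
n=0: no move → L
n=1: no move → L
n=2: →0(L), so W
n=3: →1(L), so W
n=4: →2(W) only, which is W, so L
n=5: →3(W) only, which is W, so L
n=6: →4(L), so W
n=7: →5(L), so W
n=8: →1(L), so W
n=9: →7(W), 2(W) — all W, so L
n=10: →8(W), 3(W) — all W, so L
n=11: →9(L), so W
n=12: →10(L), so W
n=13: →11(W), 6(W) — all W, so L
n=14: →12(W), 7(W) — all W, so L
n=15: →13(L), so W
n=16: →14(L), so W
n=17: →10(L), so W
n=18: →16(W), 11(W) — all W, so L
n=19: →17(W), 12(W) — all W, so L
n=20: →18(L), so W
n=21: →19(L), so W
n=22: →20(W), 15(W) — all W, so L
n=23: →21(W), 16(W) — all W, so L
n=24: →22(L), so W
n=25: →23(L), so W
L entries with 1 ≤ n ≤ 25 (n=0 is outside the asked range and is not counted): n = 1, 4, 5, 9, 10, 13, 14, 18, 19, 22, 23; that makes 11.

11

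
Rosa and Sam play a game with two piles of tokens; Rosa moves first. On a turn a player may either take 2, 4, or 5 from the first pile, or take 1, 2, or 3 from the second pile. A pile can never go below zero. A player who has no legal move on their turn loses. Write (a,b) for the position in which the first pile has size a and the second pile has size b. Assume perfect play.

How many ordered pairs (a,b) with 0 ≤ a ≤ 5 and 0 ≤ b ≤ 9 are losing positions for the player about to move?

Compute win/loss labels from the base case upward. A position with no move is L. Any other position is W if it can reach an L in one move, else L.
Every move lowers a or b (never raises either), so fill the grid row by row in increasing a, and left to right within a row: each cell's successors are then already labelled.
      b=0  b=1  b=2  b=3  b=4  b=5  b=6  b=7  b=8  b=9
a=0:    L    W    W    W    L    W    W    W    L    W
a=1:    L    W    W    W    L    W    W    W    L    W
a=2:    W    L    W    W    W    L    W    W    W    L
a=3:    W    L    W    W    W    L    W    W    W    L
a=4:    W    W    L    W    W    W    L    W    W    W
a=5:    W    W    L    W    W    W    L    W    W    W
Cells with no legal move (terminal, hence L): (0,0), (1,0).
The remaining L cells, each justified by listing all of its moves:
(0,4): only reaches (0,3)(W), (0,2)(W), (0,1)(W), all W → L
(0,8): only reaches (0,7)(W), (0,6)(W), (0,5)(W), all W → L
(1,4): only reaches (1,3)(W), (1,2)(W), (1,1)(W), all W → L
(1,8): only reaches (1,7)(W), (1,6)(W), (1,5)(W), all W → L
(2,1): only reaches (0,1)(W), (2,0)(W), all W → L
(2,5): only reaches (0,5)(W), (2,4)(W), (2,3)(W), (2,2)(W), all W → L
(2,9): only reaches (0,9)(W), (2,8)(W), (2,7)(W), (2,6)(W), all W → L
(3,1): only reaches (1,1)(W), (3,0)(W), all W → L
(3,5): only reaches (1,5)(W), (3,4)(W), (3,3)(W), (3,2)(W), all W → L
(3,9): only reaches (1,9)(W), (3,8)(W), (3,7)(W), (3,6)(W), all W → L
(4,2): only reaches (2,2)(W), (0,2)(W), (4,1)(W), (4,0)(W), all W → L
(4,6): only reaches (2,6)(W), (0,6)(W), (4,5)(W), (4,4)(W), (4,3)(W), all W → L
(5,2): only reaches (3,2)(W), (1,2)(W), (0,2)(W), (5,1)(W), (5,0)(W), all W → L
(5,6): only reaches (3,6)(W), (1,6)(W), (0,6)(W), (5,5)(W), (5,4)(W), (5,3)(W), all W → L
Every other cell has at least one move into one of the L cells above, so it is W.
L cells per row: a=0: 3, a=1: 3, a=2: 3, a=3: 3, a=4: 2, a=5: 2; total 16.

16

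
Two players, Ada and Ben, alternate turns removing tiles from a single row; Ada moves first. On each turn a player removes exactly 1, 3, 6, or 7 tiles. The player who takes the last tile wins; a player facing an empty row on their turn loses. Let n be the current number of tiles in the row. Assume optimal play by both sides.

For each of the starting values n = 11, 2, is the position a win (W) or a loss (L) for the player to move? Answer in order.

11: W, 2: L

Compute win/loss labels from the base case upward. A position with no move is L. Any other position is W if it can reach an L in one move, else L.
n=0: no move → L
n=1: can move to 0, which is L ⇒ W
n=2: the only move is to 1(W), a W ⇒ L
n=3: can move to 2, which is L ⇒ W
n=4: moves to 3(W), 1(W); every one is W ⇒ L
n=5: can move to 4, which is L ⇒ W
n=6: can move to 0, which is L ⇒ W
n=7: can move to 4, which is L ⇒ W
n=8: can move to 2, which is L ⇒ W
n=9: can move to 2, which is L ⇒ W
n=10: can move to 4, which is L ⇒ W
n=11: can move to 4, which is L ⇒ W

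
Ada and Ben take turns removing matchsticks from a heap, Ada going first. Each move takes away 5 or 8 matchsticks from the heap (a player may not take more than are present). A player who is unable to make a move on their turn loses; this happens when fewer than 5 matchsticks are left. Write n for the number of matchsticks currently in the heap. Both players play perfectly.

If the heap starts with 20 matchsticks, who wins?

Build the W/L table. Terminal = L. A non-terminal position is W if it has a move to some L; otherwise it is L.
n=0: no move → L
n=1: no move → L
n=2: no move → L
n=3: no move → L
n=4: no move → L
n=5: W (go to 0, an L position)
n=6: W (go to 1, an L position)
n=7: W (go to 2, an L position)
n=8: W (go to 3, an L position)
n=9: W (go to 4, an L position)
n=10: W (go to 2, an L position)
n=11: W (go to 3, an L position)
n=12: W (go to 4, an L position)
n=13: L (options 8(W), 5(W) are all W)
n=14: L (options 9(W), 6(W) are all W)
n=15: L (options 10(W), 7(W) are all W)
n=16: L (options 11(W), 8(W) are all W)
n=17: L (options 12(W), 9(W) are all W)
n=18: W (go to 13, an L position)
n=19: W (go to 14, an L position)
n=20: W (go to 15, an L position)
From 20 Ada can remove 5, leaving 15, reaching an L position.

Ada wins.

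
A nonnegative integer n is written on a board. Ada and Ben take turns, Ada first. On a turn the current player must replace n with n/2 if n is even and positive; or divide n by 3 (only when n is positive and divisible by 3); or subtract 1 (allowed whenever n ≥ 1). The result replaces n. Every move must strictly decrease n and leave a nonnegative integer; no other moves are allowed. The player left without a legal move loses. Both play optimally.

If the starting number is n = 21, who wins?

Ada wins.

Compute win/loss labels from the base case upward. A position with no move is L. Any other position is W if it can reach an L in one move, else L.
n=0: no move → L
n=1: can move to 0, which is L ⇒ W
n=2: the only move is to 1(W), a W ⇒ L
n=3: can move to 2, which is L ⇒ W
n=4: can move to 2, which is L ⇒ W
n=5: the only move is to 4(W), a W ⇒ L
n=6: can move to 2, which is L ⇒ W
n=7: the only move is to 6(W), a W ⇒ L
n=8: can move to 7, which is L ⇒ W
n=9: moves to 3(W), 8(W); every one is W ⇒ L
n=10: can move to 5, which is L ⇒ W
n=11: the only move is to 10(W), a W ⇒ L
n=12: can move to 11, which is L ⇒ W
n=13: the only move is to 12(W), a W ⇒ L
n=14: can move to 7, which is L ⇒ W
n=15: can move to 5, which is L ⇒ W
n=16: moves to 8(W), 15(W); every one is W ⇒ L
n=17: can move to 16, which is L ⇒ W
n=18: can move to 9, which is L ⇒ W
n=19: the only move is to 18(W), a W ⇒ L
n=20: can move to 19, which is L ⇒ W
n=21: can move to 7, which is L ⇒ W
The starting position 21 is W: Ada should move to 7, handing over an L position.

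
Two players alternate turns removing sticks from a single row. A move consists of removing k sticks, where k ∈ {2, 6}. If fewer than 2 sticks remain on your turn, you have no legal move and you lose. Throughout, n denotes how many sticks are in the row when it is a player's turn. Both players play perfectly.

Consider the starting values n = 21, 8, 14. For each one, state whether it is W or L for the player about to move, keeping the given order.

Work bottom-up. With no move the player to move loses. Otherwise the position is W if at least one move leads to an L position for the opponent, and L if every move leads to a W.
n=0: no move → L
n=1: no move → L
n=2: W (go to 0, an L position)
n=3: W (go to 1, an L position)
n=4: L (sole option 2(W) is W)
n=5: L (sole option 3(W) is W)
n=6: W (go to 4, an L position)
n=7: W (go to 5, an L position)
n=8: L (options 6(W), 2(W) are all W)
n=9: L (options 7(W), 3(W) are all W)
n=10: W (go to 8, an L position)
n=11: W (go to 9, an L position)
n=12: L (options 10(W), 6(W) are all W)
n=13: L (options 11(W), 7(W) are all W)
n=14: W (go to 12, an L position)
n=15: W (go to 13, an L position)
n=16: L (options 14(W), 10(W) are all W)
n=17: L (options 15(W), 11(W) are all W)
n=18: W (go to 16, an L position)
n=19: W (go to 17, an L position)
n=20: L (options 18(W), 14(W) are all W)
n=21: L (options 19(W), 15(W) are all W)

21: L, 8: L, 14: W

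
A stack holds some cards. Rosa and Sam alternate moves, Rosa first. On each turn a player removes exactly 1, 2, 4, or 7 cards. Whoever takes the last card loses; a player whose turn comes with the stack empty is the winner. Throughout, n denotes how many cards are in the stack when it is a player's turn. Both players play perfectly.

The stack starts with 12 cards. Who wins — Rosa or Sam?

Rosa wins.

Compute win/loss labels from the base case upward. A position with no move is W. Any other position is W if it can reach an L in one move, else L.
n=0: no move; the opponent has just taken the last card and therefore loses → W
n=1: L (sole option 0(W) is W)
n=2: W (go to 1, an L position)
n=3: W (go to 1, an L position)
n=4: L (options 3(W), 2(W), 0(W) are all W)
n=5: W (go to 4, an L position)
n=6: W (go to 4, an L position)
n=7: L (options 6(W), 5(W), 3(W), 0(W) are all W)
n=8: W (go to 7, an L position)
n=9: W (go to 7, an L position)
n=10: L (options 9(W), 8(W), 6(W), 3(W) are all W)
n=11: W (go to 10, an L position)
n=12: W (go to 10, an L position)
From 12 Rosa can remove 2, leaving 10, reaching an L position.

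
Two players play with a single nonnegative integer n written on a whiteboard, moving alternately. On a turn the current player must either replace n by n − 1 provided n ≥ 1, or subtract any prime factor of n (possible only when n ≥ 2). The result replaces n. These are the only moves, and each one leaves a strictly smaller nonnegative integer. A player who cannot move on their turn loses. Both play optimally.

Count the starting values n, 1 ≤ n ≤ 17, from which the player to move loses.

Work bottom-up. With no move the player to move loses. Otherwise the position is W if at least one move leads to an L position for the opponent, and L if every move leads to a W.
n=0: no move → L
n=1: can move to 0, which is L ⇒ W
n=2: can move to 0, which is L ⇒ W
n=3: can move to 0, which is L ⇒ W
n=4: moves to 2(W), 3(W); every one is W ⇒ L
n=5: can move to 0, which is L ⇒ W
n=6: can move to 4, which is L ⇒ W
n=7: can move to 0, which is L ⇒ W
n=8: moves to 6(W), 7(W); every one is W ⇒ L
n=9: can move to 8, which is L ⇒ W
n=10: can move to 8, which is L ⇒ W
n=11: can move to 0, which is L ⇒ W
n=12: moves to 9(W), 10(W), 11(W); every one is W ⇒ L
n=13: can move to 0, which is L ⇒ W
n=14: can move to 12, which is L ⇒ W
n=15: can move to 12, which is L ⇒ W
n=16: moves to 14(W), 15(W); every one is W ⇒ L
n=17: can move to 0, which is L ⇒ W
L entries with 1 ≤ n ≤ 17 (n=0 is outside the asked range and is not counted): n = 4, 8, 12, 16; that makes 4.

4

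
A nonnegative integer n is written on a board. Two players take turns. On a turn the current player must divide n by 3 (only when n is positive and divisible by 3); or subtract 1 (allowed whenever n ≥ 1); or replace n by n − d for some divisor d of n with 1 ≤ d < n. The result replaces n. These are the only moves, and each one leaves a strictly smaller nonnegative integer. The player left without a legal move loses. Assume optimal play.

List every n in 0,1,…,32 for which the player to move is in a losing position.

0, 2, 5, 7, 9, 11, 13, 16, 19, 23, 25, 28, 31

Positions with no move are L. A position that does have a move is losing for the player to move precisely when every available move leads to a winning position for the opponent. Fill in the labels:
n=0: no move → L
n=1: reaches L-position 0 → W
n=2: only reaches 1(W), which is W → L
n=3: reaches L-position 2 → W
n=4: reaches L-position 2 → W
n=5: only reaches 4(W), which is W → L
n=6: reaches L-position 2 → W
n=7: only reaches 6(W), which is W → L
n=8: reaches L-position 7 → W
n=9: only reaches 3(W), 6(W), 8(W), all W → L
n=10: reaches L-position 5 → W
n=11: only reaches 10(W), which is W → L
n=12: reaches L-position 9 → W
n=13: only reaches 12(W), which is W → L
n=14: reaches L-position 7 → W
n=15: reaches L-position 5 → W
n=16: only reaches 8(W), 12(W), 14(W), 15(W), all W → L
n=17: reaches L-position 16 → W
n=18: reaches L-position 9 → W
n=19: only reaches 18(W), which is W → L
n=20: reaches L-position 16 → W
n=21: reaches L-position 7 → W
n=22: reaches L-position 11 → W
n=23: only reaches 22(W), which is W → L
n=24: reaches L-position 16 → W
n=25: only reaches 20(W), 24(W), all W → L
n=26: reaches L-position 13 → W
n=27: reaches L-position 9 → W
n=28: only reaches 14(W), 21(W), 24(W), 26(W), 27(W), all W → L
n=29: reaches L-position 28 → W
n=30: reaches L-position 25 → W
n=31: only reaches 30(W), which is W → L
n=32: reaches L-position 16 → W
The losing starting values of n are exactly the entries labelled L in this table (13 of them).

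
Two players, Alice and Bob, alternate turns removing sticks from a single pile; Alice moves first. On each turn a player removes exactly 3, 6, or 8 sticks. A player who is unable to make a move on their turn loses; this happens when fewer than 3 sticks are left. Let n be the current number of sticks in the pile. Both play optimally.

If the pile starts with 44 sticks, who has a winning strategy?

Label each position W (a win for the player to move) or L (a loss). A position with no legal move is L; any other position is W exactly when some move reaches an L, and L when every move reaches a W.
n=0: no move → L
n=1: no move → L
n=2: no move → L
n=3: →0(L), so W
n=4: →1(L), so W
n=5: →2(L), so W
n=6: →0(L), so W
n=7: →1(L), so W
n=8: →2(L), so W
n=9: →1(L), so W
n=10: →2(L), so W
n=11: →8(W), 5(W), 3(W) — all W, so L
n=12: →9(W), 6(W), 4(W) — all W, so L
n=13: →10(W), 7(W), 5(W) — all W, so L
n=14: →11(L), so W
n=15: →12(L), so W
n=16: →13(L), so W
n=17: →11(L), so W
n=18: →12(L), so W
n=19: →13(L), so W
n=20: →12(L), so W
n=21: →13(L), so W
n=22: →19(W), 16(W), 14(W) — all W, so L
n=23: →20(W), 17(W), 15(W) — all W, so L
n=24: →21(W), 18(W), 16(W) — all W, so L
n=25: →22(L), so W
n=26: →23(L), so W
n=27: →24(L), so W
n=28: →22(L), so W
n=29: →23(L), so W
n=30: →24(L), so W
n=31: →23(L), so W
n=32: →24(L), so W
n=33: →30(W), 27(W), 25(W) — all W, so L
n=34: →31(W), 28(W), 26(W) — all W, so L
n=35: →32(W), 29(W), 27(W) — all W, so L
n=36: →33(L), so W
n=37: →34(L), so W
n=38: →35(L), so W
n=39: →33(L), so W
n=40: →34(L), so W
n=41: →35(L), so W
n=42: →34(L), so W
n=43: →35(L), so W
n=44: →41(W), 38(W), 36(W) — all W, so L
The starting position 44 is L: whatever Alice does, the opponent receives a W position.

Bob wins.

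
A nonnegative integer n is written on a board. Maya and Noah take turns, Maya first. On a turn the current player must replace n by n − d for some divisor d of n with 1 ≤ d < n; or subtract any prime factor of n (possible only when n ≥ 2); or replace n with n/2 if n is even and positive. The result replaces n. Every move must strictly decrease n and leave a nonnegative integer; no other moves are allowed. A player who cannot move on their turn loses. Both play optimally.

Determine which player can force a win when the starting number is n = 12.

Maya wins.

Use the standard recursion: the mover loses at a terminal position; elsewhere, the mover wins exactly when some move hands the opponent an L position.
n=0: no move → L
n=1: no move → L
n=2: reaches L-position 0 → W
n=3: reaches L-position 0 → W
n=4: only reaches 2(W), 3(W), all W → L
n=5: reaches L-position 0 → W
n=6: reaches L-position 4 → W
n=7: reaches L-position 0 → W
n=8: reaches L-position 4 → W
n=9: only reaches 6(W), 8(W), all W → L
n=10: reaches L-position 9 → W
n=11: reaches L-position 0 → W
n=12: reaches L-position 9 → W
From 12 Maya can move to 9, reaching an L position.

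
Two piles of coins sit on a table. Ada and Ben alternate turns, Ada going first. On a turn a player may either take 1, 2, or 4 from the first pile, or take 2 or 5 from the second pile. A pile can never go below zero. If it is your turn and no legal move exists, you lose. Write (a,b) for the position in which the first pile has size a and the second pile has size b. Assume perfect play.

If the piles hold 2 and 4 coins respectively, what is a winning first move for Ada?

Move to (0,4).

Compute win/loss labels from the base case upward. A position with no move is L. Any other position is W if it can reach an L in one move, else L.
No move ever increases a pile, so every position that can arise here has a ≤ 2 and b ≤ 4; it is enough to label the cells with 0 ≤ a ≤ 2 and 0 ≤ b ≤ 4.
Every move lowers a or b (never raises either), so fill the grid row by row in increasing a, and left to right within a row: each cell's successors are then already labelled.
      b=0  b=1  b=2  b=3  b=4
a=0:    L    L    W    W    L
a=1:    W    W    L    L    W
a=2:    W    W    W    W    W
Cells with no legal move (terminal, hence L): (0,0), (0,1).
The remaining L cells, each justified by listing all of its moves:
(0,4): L (sole option (0,2)(W) is W)
(1,2): L (options (0,2)(W), (1,0)(W) are all W)
(1,3): L (options (0,3)(W), (1,1)(W) are all W)
Every other cell has at least one move into one of the L cells above, so it is W.
From (2,4), the L positions reachable in one move are: (0,4).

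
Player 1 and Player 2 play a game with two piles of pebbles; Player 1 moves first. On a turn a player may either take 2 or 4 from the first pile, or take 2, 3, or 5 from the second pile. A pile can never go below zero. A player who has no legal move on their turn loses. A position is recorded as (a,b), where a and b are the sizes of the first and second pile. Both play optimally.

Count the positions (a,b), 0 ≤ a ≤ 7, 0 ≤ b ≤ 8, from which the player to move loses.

Use the standard recursion: the mover loses at a terminal position; elsewhere, the mover wins exactly when some move hands the opponent an L position.
Every move lowers a or b (never raises either), so fill the grid row by row in increasing a, and left to right within a row: each cell's successors are then already labelled.
      b=0  b=1  b=2  b=3  b=4  b=5  b=6  b=7  b=8
a=0:    L    L    W    W    W    W    W    L    L
a=1:    L    L    W    W    W    W    W    L    L
a=2:    W    W    L    L    W    W    W    W    W
a=3:    W    W    L    L    W    W    W    W    W
a=4:    W    W    W    W    L    L    W    W    W
a=5:    W    W    W    W    L    L    W    W    W
a=6:    L    L    W    W    W    W    W    L    L
a=7:    L    L    W    W    W    W    W    L    L
Cells with no legal move (terminal, hence L): (0,0), (0,1), (1,0), (1,1).
The remaining L cells, each justified by listing all of its moves:
(0,7): moves to (0,5)(W), (0,4)(W), (0,2)(W); every one is W ⇒ L
(0,8): moves to (0,6)(W), (0,5)(W), (0,3)(W); every one is W ⇒ L
(1,7): moves to (1,5)(W), (1,4)(W), (1,2)(W); every one is W ⇒ L
(1,8): moves to (1,6)(W), (1,5)(W), (1,3)(W); every one is W ⇒ L
(2,2): moves to (0,2)(W), (2,0)(W); every one is W ⇒ L
(2,3): moves to (0,3)(W), (2,1)(W), (2,0)(W); every one is W ⇒ L
(3,2): moves to (1,2)(W), (3,0)(W); every one is W ⇒ L
(3,3): moves to (1,3)(W), (3,1)(W), (3,0)(W); every one is W ⇒ L
(4,4): moves to (2,4)(W), (0,4)(W), (4,2)(W), (4,1)(W); every one is W ⇒ L
(4,5): moves to (2,5)(W), (0,5)(W), (4,3)(W), (4,2)(W), (4,0)(W); every one is W ⇒ L
(5,4): moves to (3,4)(W), (1,4)(W), (5,2)(W), (5,1)(W); every one is W ⇒ L
(5,5): moves to (3,5)(W), (1,5)(W), (5,3)(W), (5,2)(W), (5,0)(W); every one is W ⇒ L
(6,0): moves to (4,0)(W), (2,0)(W); every one is W ⇒ L
(6,1): moves to (4,1)(W), (2,1)(W); every one is W ⇒ L
(6,7): moves to (4,7)(W), (2,7)(W), (6,5)(W), (6,4)(W), (6,2)(W); every one is W ⇒ L
(6,8): moves to (4,8)(W), (2,8)(W), (6,6)(W), (6,5)(W), (6,3)(W); every one is W ⇒ L
(7,0): moves to (5,0)(W), (3,0)(W); every one is W ⇒ L
(7,1): moves to (5,1)(W), (3,1)(W); every one is W ⇒ L
(7,7): moves to (5,7)(W), (3,7)(W), (7,5)(W), (7,4)(W), (7,2)(W); every one is W ⇒ L
(7,8): moves to (5,8)(W), (3,8)(W), (7,6)(W), (7,5)(W), (7,3)(W); every one is W ⇒ L
Every other cell has at least one move into one of the L cells above, so it is W.
L cells per row: a=0: 4, a=1: 4, a=2: 2, a=3: 2, a=4: 2, a=5: 2, a=6: 4, a=7: 4; total 24.

24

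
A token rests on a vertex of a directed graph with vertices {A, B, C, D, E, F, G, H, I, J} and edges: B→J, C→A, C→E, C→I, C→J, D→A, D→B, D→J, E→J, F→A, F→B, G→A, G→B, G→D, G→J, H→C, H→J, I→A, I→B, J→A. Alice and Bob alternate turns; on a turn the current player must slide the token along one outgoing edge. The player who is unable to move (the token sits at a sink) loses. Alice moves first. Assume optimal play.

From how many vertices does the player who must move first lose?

Classify positions by backward induction: terminal positions (no move available) are L. From any other position, the mover wins iff some move reaches an L.
Every edge goes from a vertex to one that appears earlier in the order A, J, B, D, E, G, I, F, C, H, so processing vertices in that order labels each vertex after all of its successors.
A: no outgoing edge → L
J: W (go to A, an L position)
B: L (sole option J(W) is W)
D: W (go to B, an L position)
E: L (sole option J(W) is W)
G: W (go to B, an L position)
I: W (go to B, an L position)
F: W (go to B, an L position)
C: W (go to E, an L position)
H: L (options C(W), J(W) are all W)
The L vertices are A, B, E, H; that is 4 in all.

4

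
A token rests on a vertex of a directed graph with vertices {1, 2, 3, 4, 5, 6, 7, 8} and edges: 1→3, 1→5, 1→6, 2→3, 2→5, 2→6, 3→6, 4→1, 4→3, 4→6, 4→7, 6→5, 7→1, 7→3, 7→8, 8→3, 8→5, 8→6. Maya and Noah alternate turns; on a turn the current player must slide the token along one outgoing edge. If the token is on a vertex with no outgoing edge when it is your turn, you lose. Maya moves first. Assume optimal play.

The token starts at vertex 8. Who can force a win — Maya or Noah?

Maya wins.

Use the standard recursion: the mover loses at a terminal position; elsewhere, the mover wins exactly when some move hands the opponent an L position.
Every edge goes from a vertex to one that appears earlier in the order 5, 6, 3, 8, 1, 2, 7, 4, so processing vertices in that order labels each vertex after all of its successors.
5: no outgoing edge → L
6: can move to 5, which is L ⇒ W
3: the only move is to 6(W), a W ⇒ L
8: can move to 3, which is L ⇒ W
1: can move to 3, which is L ⇒ W
2: can move to 3, which is L ⇒ W
7: can move to 3, which is L ⇒ W
4: can move to 3, which is L ⇒ W
The starting position 8 is W: Maya should move to 3, handing over an L position.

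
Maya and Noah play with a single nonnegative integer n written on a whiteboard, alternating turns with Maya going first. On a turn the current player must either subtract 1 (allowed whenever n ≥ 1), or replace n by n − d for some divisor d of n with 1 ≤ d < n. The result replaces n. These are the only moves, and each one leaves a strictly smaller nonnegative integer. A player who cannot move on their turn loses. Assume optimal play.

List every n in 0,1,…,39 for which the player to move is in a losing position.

0, 2, 5, 7, 9, 11, 13, 15, 17, 19, 21, 23, 25, 27, 29, 31, 33, 35, 37, 39

Classify positions by backward induction: terminal positions (no move available) are L. From any other position, the mover wins iff some move reaches an L.
n=0: no move → L
n=1: reaches L-position 0 → W
n=2: only reaches 1(W), which is W → L
n=3: reaches L-position 2 → W
n=4: reaches L-position 2 → W
n=5: only reaches 4(W), which is W → L
n=6: reaches L-position 5 → W
n=7: only reaches 6(W), which is W → L
n=8: reaches L-position 7 → W
n=9: only reaches 6(W), 8(W), all W → L
n=10: reaches L-position 5 → W
n=11: only reaches 10(W), which is W → L
n=12: reaches L-position 9 → W
n=13: only reaches 12(W), which is W → L
n=14: reaches L-position 7 → W
n=15: only reaches 10(W), 12(W), 14(W), all W → L
n=16: reaches L-position 15 → W
n=17: only reaches 16(W), which is W → L
n=18: reaches L-position 9 → W
n=19: only reaches 18(W), which is W → L
n=20: reaches L-position 15 → W
n=21: only reaches 14(W), 18(W), 20(W), all W → L
n=22: reaches L-position 11 → W
n=23: only reaches 22(W), which is W → L
n=24: reaches L-position 21 → W
n=25: only reaches 20(W), 24(W), all W → L
n=26: reaches L-position 13 → W
n=27: only reaches 18(W), 24(W), 26(W), all W → L
n=28: reaches L-position 21 → W
n=29: only reaches 28(W), which is W → L
n=30: reaches L-position 15 → W
n=31: only reaches 30(W), which is W → L
n=32: reaches L-position 31 → W
n=33: only reaches 22(W), 30(W), 32(W), all W → L
n=34: reaches L-position 17 → W
n=35: only reaches 28(W), 30(W), 34(W), all W → L
n=36: reaches L-position 27 → W
n=37: only reaches 36(W), which is W → L
n=38: reaches L-position 19 → W
n=39: only reaches 26(W), 36(W), 38(W), all W → L
The losing starting values of n are exactly the entries labelled L in this table (20 of them).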